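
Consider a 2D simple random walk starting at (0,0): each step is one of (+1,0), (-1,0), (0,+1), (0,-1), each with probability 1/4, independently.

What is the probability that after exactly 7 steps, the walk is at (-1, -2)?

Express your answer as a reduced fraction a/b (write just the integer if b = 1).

Let h be the number of horizontal steps (so 7-h are vertical). To end at (-1,-2) need (h-1)/2 right-steps and ((7-h)-2)/2 up-steps.
Sum over h with 1 ≤ h ≤ 5, h ≡ 1 (mod 2), 7-h ≡ 0 (mod 2):
h=1: C(7,1)·C(1,0)·C(6,2) = 7·1·15 = 105
h=3: C(7,3)·C(3,1)·C(4,1) = 35·3·4 = 420
h=5: C(7,5)·C(5,2)·C(2,0) = 21·10·1 = 210
Total favorable: 735
Total paths: 4^7 = 16384
P = 735/16384 = 735/16384

Answer: 735/16384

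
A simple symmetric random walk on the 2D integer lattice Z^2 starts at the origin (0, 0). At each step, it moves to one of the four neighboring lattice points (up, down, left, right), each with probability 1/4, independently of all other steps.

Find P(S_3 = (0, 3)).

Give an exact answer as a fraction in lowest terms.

Answer: 1/64

Derivation:
Let h be the number of horizontal steps (so 3-h are vertical). To end at (0,3) need (h+0)/2 right-steps and ((3-h)+3)/2 up-steps.
Sum over h with 0 ≤ h ≤ 0, h ≡ 0 (mod 2), 3-h ≡ 1 (mod 2):
h=0: C(3,0)·C(0,0)·C(3,3) = 1·1·1 = 1
Total favorable: 1
Total paths: 4^3 = 64
P = 1/64 = 1/64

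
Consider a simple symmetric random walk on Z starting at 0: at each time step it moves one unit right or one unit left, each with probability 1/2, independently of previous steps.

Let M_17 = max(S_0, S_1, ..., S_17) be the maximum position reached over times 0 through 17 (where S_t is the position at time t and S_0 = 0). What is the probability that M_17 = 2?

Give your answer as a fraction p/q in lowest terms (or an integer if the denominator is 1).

Let M_17 = max(S_0,...,S_17). Use the reflection principle: for j ≥ 1, #{paths with M_17 ≥ j} = #{S_17 ≥ j} + #{S_17 ≥ j+1}.
By reflection, #{M_17 ≥ 2} = #{S_17 ≥ 2} + #{S_17 ≥ 3} = 41226 + 41226 = 82452.
#{M_17 ≥ 3} = #{S_17 ≥ 3} + #{S_17 ≥ 4} = 41226 + 21778 = 63004.
#{M_17 = 2} = 82452 - 63004 = 19448.
P(M_17 = 2) = 19448/131072 = 2431/16384

Answer: 2431/16384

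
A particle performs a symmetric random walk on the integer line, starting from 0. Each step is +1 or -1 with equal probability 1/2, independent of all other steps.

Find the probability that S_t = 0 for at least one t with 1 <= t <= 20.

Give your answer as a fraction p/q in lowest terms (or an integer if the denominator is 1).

Count via complement. Let g(t,s) = #length-t paths at position s with S_1..S_t all ≠ 0.
g(t,s) = g(t-1,s-1) + g(t-1,s+1) for s ≠ 0; g(t,0) = 0.
t=0: g(0,0)=1
t=1: g(1,-1)=1 g(1,1)=1
t=2: g(2,-2)=1 g(2,2)=1
t=3: g(3,-3)=1 g(3,-1)=1 g(3,1)=1 g(3,3)=1
t=4: g(4,-4)=1 g(4,-2)=2 g(4,2)=2 g(4,4)=1
t=5: g(5,-5)=1 g(5,-3)=3 g(5,-1)=2 g(5,1)=2 g(5,3)=3 g(5,5)=1
t=6: g(6,-6)=1 g(6,-4)=4 g(6,-2)=5 g(6,2)=5 g(6,4)=4 g(6,6)=1
t=7: g(7,-7)=1 g(7,-5)=5 g(7,-3)=9 g(7,-1)=5 g(7,1)=5 g(7,3)=9 g(7,5)=5 g(7,7)=1
t=8: g(8,-8)=1 g(8,-6)=6 g(8,-4)=14 g(8,-2)=14 g(8,2)=14 g(8,4)=14 g(8,6)=6 g(8,8)=1
t=9: g(9,-9)=1 g(9,-7)=7 g(9,-5)=20 g(9,-3)=28 g(9,-1)=14 g(9,1)=14 g(9,3)=28 g(9,5)=20 g(9,7)=7 g(9,9)=1
t=10: g(10,-10)=1 g(10,-8)=8 g(10,-6)=27 g(10,-4)=48 g(10,-2)=42 g(10,2)=42 g(10,4)=48 g(10,6)=27 g(10,8)=8 g(10,10)=1
t=11: g(11,-11)=1 g(11,-9)=9 g(11,-7)=35 g(11,-5)=75 g(11,-3)=90 g(11,-1)=42 g(11,1)=42 g(11,3)=90 g(11,5)=75 g(11,7)=35 g(11,9)=9 g(11,11)=1
t=12: g(12,-12)=1 g(12,-10)=10 g(12,-8)=44 g(12,-6)=110 g(12,-4)=165 g(12,-2)=132 g(12,2)=132 g(12,4)=165 g(12,6)=110 g(12,8)=44 g(12,10)=10 g(12,12)=1
t=13: g(13,-13)=1 g(13,-11)=11 g(13,-9)=54 g(13,-7)=154 g(13,-5)=275 g(13,-3)=297 g(13,-1)=132 g(13,1)=132 g(13,3)=297 g(13,5)=275 g(13,7)=154 g(13,9)=54 g(13,11)=11 g(13,13)=1
t=14: g(14,-14)=1 g(14,-12)=12 g(14,-10)=65 g(14,-8)=208 g(14,-6)=429 g(14,-4)=572 g(14,-2)=429 g(14,2)=429 g(14,4)=572 g(14,6)=429 g(14,8)=208 g(14,10)=65 g(14,12)=12 g(14,14)=1
t=15: g(15,-15)=1 g(15,-13)=13 g(15,-11)=77 g(15,-9)=273 g(15,-7)=637 g(15,-5)=1001 g(15,-3)=1001 g(15,-1)=429 g(15,1)=429 g(15,3)=1001 g(15,5)=1001 g(15,7)=637 g(15,9)=273 g(15,11)=77 g(15,13)=13 g(15,15)=1
t=16: g(16,-16)=1 g(16,-14)=14 g(16,-12)=90 g(16,-10)=350 g(16,-8)=910 g(16,-6)=1638 g(16,-4)=2002 g(16,-2)=1430 g(16,2)=1430 g(16,4)=2002 g(16,6)=1638 g(16,8)=910 g(16,10)=350 g(16,12)=90 g(16,14)=14 g(16,16)=1
t=17: g(17,-17)=1 g(17,-15)=15 g(17,-13)=104 g(17,-11)=440 g(17,-9)=1260 g(17,-7)=2548 g(17,-5)=3640 g(17,-3)=3432 g(17,-1)=1430 g(17,1)=1430 g(17,3)=3432 g(17,5)=3640 g(17,7)=2548 g(17,9)=1260 g(17,11)=440 g(17,13)=104 g(17,15)=15 g(17,17)=1
t=18: g(18,-18)=1 g(18,-16)=16 g(18,-14)=119 g(18,-12)=544 g(18,-10)=1700 g(18,-8)=3808 g(18,-6)=6188 g(18,-4)=7072 g(18,-2)=4862 g(18,2)=4862 g(18,4)=7072 g(18,6)=6188 g(18,8)=3808 g(18,10)=1700 g(18,12)=544 g(18,14)=119 g(18,16)=16 g(18,18)=1
t=19: g(19,-19)=1 g(19,-17)=17 g(19,-15)=135 g(19,-13)=663 g(19,-11)=2244 g(19,-9)=5508 g(19,-7)=9996 g(19,-5)=13260 g(19,-3)=11934 g(19,-1)=4862 g(19,1)=4862 g(19,3)=11934 g(19,5)=13260 g(19,7)=9996 g(19,9)=5508 g(19,11)=2244 g(19,13)=663 g(19,15)=135 g(19,17)=17 g(19,19)=1
t=20: g(20,-20)=1 g(20,-18)=18 g(20,-16)=152 g(20,-14)=798 g(20,-12)=2907 g(20,-10)=7752 g(20,-8)=15504 g(20,-6)=23256 g(20,-4)=25194 g(20,-2)=16796 g(20,2)=16796 g(20,4)=25194 g(20,6)=23256 g(20,8)=15504 g(20,10)=7752 g(20,12)=2907 g(20,14)=798 g(20,16)=152 g(20,18)=18 g(20,20)=1
Paths never hitting 0: Σ_s g(20,s) = 184756
Paths hitting 0: 2^20 - 184756 = 863820
P = 863820/1048576 = 215955/262144

Answer: 215955/262144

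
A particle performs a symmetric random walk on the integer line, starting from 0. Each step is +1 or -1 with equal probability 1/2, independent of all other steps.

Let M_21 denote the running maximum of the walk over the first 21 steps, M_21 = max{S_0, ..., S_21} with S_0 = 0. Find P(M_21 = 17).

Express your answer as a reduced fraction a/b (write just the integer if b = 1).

Let M_21 = max(S_0,...,S_21). Use the reflection principle: for j ≥ 1, #{paths with M_21 ≥ j} = #{S_21 ≥ j} + #{S_21 ≥ j+1}.
By reflection, #{M_21 ≥ 17} = #{S_21 ≥ 17} + #{S_21 ≥ 18} = 232 + 22 = 254.
#{M_21 ≥ 18} = #{S_21 ≥ 18} + #{S_21 ≥ 19} = 22 + 22 = 44.
#{M_21 = 17} = 254 - 44 = 210.
P(M_21 = 17) = 210/2097152 = 105/1048576

Answer: 105/1048576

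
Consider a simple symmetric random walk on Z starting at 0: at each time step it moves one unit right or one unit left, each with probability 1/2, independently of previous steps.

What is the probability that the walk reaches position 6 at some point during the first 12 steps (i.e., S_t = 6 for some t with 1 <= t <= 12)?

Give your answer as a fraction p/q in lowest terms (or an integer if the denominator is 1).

Answer: 189/2048

Derivation:
Count via complement. Let g(t,s) = #length-t paths at position s with S_1..S_t all ≠ 6.
g(t,s) = g(t-1,s-1) + g(t-1,s+1) for s ≠ 6; g(t,6) = 0.
t=0: g(0,0)=1
t=1: g(1,-1)=1 g(1,1)=1
t=2: g(2,-2)=1 g(2,0)=2 g(2,2)=1
t=3: g(3,-3)=1 g(3,-1)=3 g(3,1)=3 g(3,3)=1
t=4: g(4,-4)=1 g(4,-2)=4 g(4,0)=6 g(4,2)=4 g(4,4)=1
t=5: g(5,-5)=1 g(5,-3)=5 g(5,-1)=10 g(5,1)=10 g(5,3)=5 g(5,5)=1
t=6: g(6,-6)=1 g(6,-4)=6 g(6,-2)=15 g(6,0)=20 g(6,2)=15 g(6,4)=6
t=7: g(7,-7)=1 g(7,-5)=7 g(7,-3)=21 g(7,-1)=35 g(7,1)=35 g(7,3)=21 g(7,5)=6
t=8: g(8,-8)=1 g(8,-6)=8 g(8,-4)=28 g(8,-2)=56 g(8,0)=70 g(8,2)=56 g(8,4)=27
t=9: g(9,-9)=1 g(9,-7)=9 g(9,-5)=36 g(9,-3)=84 g(9,-1)=126 g(9,1)=126 g(9,3)=83 g(9,5)=27
t=10: g(10,-10)=1 g(10,-8)=10 g(10,-6)=45 g(10,-4)=120 g(10,-2)=210 g(10,0)=252 g(10,2)=209 g(10,4)=110
t=11: g(11,-11)=1 g(11,-9)=11 g(11,-7)=55 g(11,-5)=165 g(11,-3)=330 g(11,-1)=462 g(11,1)=461 g(11,3)=319 g(11,5)=110
t=12: g(12,-12)=1 g(12,-10)=12 g(12,-8)=66 g(12,-6)=220 g(12,-4)=495 g(12,-2)=792 g(12,0)=923 g(12,2)=780 g(12,4)=429
Paths never hitting 6: Σ_s g(12,s) = 3718
Paths hitting 6: 2^12 - 3718 = 378
P = 378/4096 = 189/2048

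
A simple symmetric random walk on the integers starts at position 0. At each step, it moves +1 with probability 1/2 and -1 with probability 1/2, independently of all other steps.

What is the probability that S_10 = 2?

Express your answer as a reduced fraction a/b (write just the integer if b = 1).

Answer: 105/512

Derivation:
To reach position 2 after 10 steps: need 6 steps of +1 and 4 of -1.
Favorable paths: C(10,6) = 210
Total paths: 2^10 = 1024
P = 210/1024 = 105/512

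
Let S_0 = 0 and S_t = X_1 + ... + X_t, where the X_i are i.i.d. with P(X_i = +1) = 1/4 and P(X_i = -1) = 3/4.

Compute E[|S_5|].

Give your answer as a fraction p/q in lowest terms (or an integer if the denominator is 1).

S_5 takes values m ≡ 1 (mod 2) with |m| ≤ 5; P(S_5=m) = C(5,(5+m)/2) · (1/4)^((5+m)/2) · (3/4)^((5-m)/2).
Distribution: P(S=-5)=243/1024, P(S=-3)=405/1024, P(S=-1)=135/512, P(S=1)=45/512, P(S=3)=15/1024, P(S=5)=1/1024
E[|S_5|] = Σ_m |m|·P(S_5=m) = 355/128

Answer: 355/128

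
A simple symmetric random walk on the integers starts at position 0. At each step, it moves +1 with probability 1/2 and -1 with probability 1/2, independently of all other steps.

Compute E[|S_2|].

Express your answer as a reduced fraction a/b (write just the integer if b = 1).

S_2 takes values m ≡ 0 (mod 2) with |m| ≤ 2; P(S_2=m) = C(2,(2+m)/2)/2^2.
Total paths: 2^2 = 4
Distribution: P(S=-2)=1/4, P(S=0)=2/4, P(S=2)=1/4
E[|S_2|] = Σ_m |m|·P(S_2=m) = 4/4 = 1

Answer: 1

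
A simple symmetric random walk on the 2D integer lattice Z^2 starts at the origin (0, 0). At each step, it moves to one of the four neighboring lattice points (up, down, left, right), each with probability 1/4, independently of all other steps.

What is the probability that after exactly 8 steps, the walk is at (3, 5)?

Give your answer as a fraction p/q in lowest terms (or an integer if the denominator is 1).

Answer: 7/8192

Derivation:
Let h be the number of horizontal steps (so 8-h are vertical). To end at (3,5) need (h+3)/2 right-steps and ((8-h)+5)/2 up-steps.
Sum over h with 3 ≤ h ≤ 3, h ≡ 1 (mod 2), 8-h ≡ 1 (mod 2):
h=3: C(8,3)·C(3,3)·C(5,5) = 56·1·1 = 56
Total favorable: 56
Total paths: 4^8 = 65536
P = 56/65536 = 7/8192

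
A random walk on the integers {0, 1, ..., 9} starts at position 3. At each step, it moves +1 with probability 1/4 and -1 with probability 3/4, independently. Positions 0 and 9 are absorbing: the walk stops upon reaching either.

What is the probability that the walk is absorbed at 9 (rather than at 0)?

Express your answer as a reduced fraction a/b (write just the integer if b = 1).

Answer: 1/757

Derivation:
Biased walk: p = 1/4, q = 3/4, r = q/p = 3
Gambler's ruin: P(hit 9 before 0 | start at 3) = (1 - r^a)/(1 - r^N)
r^3 = 27; r^9 = 19683
P = (1 - 27) / (1 - 19683) = -26 / -19682 = 1/757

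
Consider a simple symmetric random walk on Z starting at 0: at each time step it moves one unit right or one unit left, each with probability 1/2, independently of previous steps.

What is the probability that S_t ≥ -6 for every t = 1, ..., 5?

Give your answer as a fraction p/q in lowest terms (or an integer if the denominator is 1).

Let f(t,s) = #length-t paths at position s with S_1..S_t all ≥ -6.
f(t,s) = f(t-1,s-1) + f(t-1,s+1) for s ≥ -6; f(t,s) = 0 for s < -6.
t=0: f(0,0)=1
t=1: f(1,-1)=1 f(1,1)=1
t=2: f(2,-2)=1 f(2,0)=2 f(2,2)=1
t=3: f(3,-3)=1 f(3,-1)=3 f(3,1)=3 f(3,3)=1
t=4: f(4,-4)=1 f(4,-2)=4 f(4,0)=6 f(4,2)=4 f(4,4)=1
t=5: f(5,-5)=1 f(5,-3)=5 f(5,-1)=10 f(5,1)=10 f(5,3)=5 f(5,5)=1
Σ_s f(5,s) = 32
P = 32/32 = 1

Answer: 1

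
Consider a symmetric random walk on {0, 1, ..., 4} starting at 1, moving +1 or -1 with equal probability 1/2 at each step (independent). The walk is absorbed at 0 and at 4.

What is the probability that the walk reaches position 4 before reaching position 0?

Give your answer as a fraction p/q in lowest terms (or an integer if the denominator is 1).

Answer: 1/4

Derivation:
Symmetric walk (p = 1/2): the harmonic-function argument gives P(hit 4 before 0 | start at 1) = a/N.
P = 1/4 = 1/4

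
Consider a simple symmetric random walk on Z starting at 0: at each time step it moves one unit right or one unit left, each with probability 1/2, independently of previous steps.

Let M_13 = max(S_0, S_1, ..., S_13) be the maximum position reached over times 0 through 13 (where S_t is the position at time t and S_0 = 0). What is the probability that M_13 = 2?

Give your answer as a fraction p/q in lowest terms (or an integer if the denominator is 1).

Let M_13 = max(S_0,...,S_13). Use the reflection principle: for j ≥ 1, #{paths with M_13 ≥ j} = #{S_13 ≥ j} + #{S_13 ≥ j+1}.
By reflection, #{M_13 ≥ 2} = #{S_13 ≥ 2} + #{S_13 ≥ 3} = 2380 + 2380 = 4760.
#{M_13 ≥ 3} = #{S_13 ≥ 3} + #{S_13 ≥ 4} = 2380 + 1093 = 3473.
#{M_13 = 2} = 4760 - 3473 = 1287.
P(M_13 = 2) = 1287/8192 = 1287/8192

Answer: 1287/8192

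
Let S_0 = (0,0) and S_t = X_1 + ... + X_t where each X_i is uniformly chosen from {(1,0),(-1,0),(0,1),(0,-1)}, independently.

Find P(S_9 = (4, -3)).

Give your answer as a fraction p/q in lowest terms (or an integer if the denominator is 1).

Let h be the number of horizontal steps (so 9-h are vertical). To end at (4,-3) need (h+4)/2 right-steps and ((9-h)-3)/2 up-steps.
Sum over h with 4 ≤ h ≤ 6, h ≡ 0 (mod 2), 9-h ≡ 1 (mod 2):
h=4: C(9,4)·C(4,4)·C(5,1) = 126·1·5 = 630
h=6: C(9,6)·C(6,5)·C(3,0) = 84·6·1 = 504
Total favorable: 1134
Total paths: 4^9 = 262144
P = 1134/262144 = 567/131072

Answer: 567/131072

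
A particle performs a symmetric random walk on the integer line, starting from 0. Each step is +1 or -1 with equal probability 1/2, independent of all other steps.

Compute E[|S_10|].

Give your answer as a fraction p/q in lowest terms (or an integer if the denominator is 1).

Answer: 315/128

Derivation:
S_10 takes values m ≡ 0 (mod 2) with |m| ≤ 10; P(S_10=m) = C(10,(10+m)/2)/2^10.
Total paths: 2^10 = 1024
Distribution: P(S=-10)=1/1024, P(S=-8)=10/1024, P(S=-6)=45/1024, P(S=-4)=120/1024, P(S=-2)=210/1024, P(S=0)=252/1024, P(S=2)=210/1024, P(S=4)=120/1024, P(S=6)=45/1024, P(S=8)=10/1024, P(S=10)=1/1024
E[|S_10|] = Σ_m |m|·P(S_10=m) = 2520/1024 = 315/128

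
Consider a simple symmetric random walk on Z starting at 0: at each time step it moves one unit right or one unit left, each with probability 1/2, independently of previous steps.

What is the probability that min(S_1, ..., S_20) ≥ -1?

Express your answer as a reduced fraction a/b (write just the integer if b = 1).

Answer: 88179/262144

Derivation:
Let f(t,s) = #length-t paths at position s with S_1..S_t all ≥ -1.
f(t,s) = f(t-1,s-1) + f(t-1,s+1) for s ≥ -1; f(t,s) = 0 for s < -1.
t=0: f(0,0)=1
t=1: f(1,-1)=1 f(1,1)=1
t=2: f(2,0)=2 f(2,2)=1
t=3: f(3,-1)=2 f(3,1)=3 f(3,3)=1
t=4: f(4,0)=5 f(4,2)=4 f(4,4)=1
t=5: f(5,-1)=5 f(5,1)=9 f(5,3)=5 f(5,5)=1
t=6: f(6,0)=14 f(6,2)=14 f(6,4)=6 f(6,6)=1
t=7: f(7,-1)=14 f(7,1)=28 f(7,3)=20 f(7,5)=7 f(7,7)=1
t=8: f(8,0)=42 f(8,2)=48 f(8,4)=27 f(8,6)=8 f(8,8)=1
t=9: f(9,-1)=42 f(9,1)=90 f(9,3)=75 f(9,5)=35 f(9,7)=9 f(9,9)=1
t=10: f(10,0)=132 f(10,2)=165 f(10,4)=110 f(10,6)=44 f(10,8)=10 f(10,10)=1
t=11: f(11,-1)=132 f(11,1)=297 f(11,3)=275 f(11,5)=154 f(11,7)=54 f(11,9)=11 f(11,11)=1
t=12: f(12,0)=429 f(12,2)=572 f(12,4)=429 f(12,6)=208 f(12,8)=65 f(12,10)=12 f(12,12)=1
t=13: f(13,-1)=429 f(13,1)=1001 f(13,3)=1001 f(13,5)=637 f(13,7)=273 f(13,9)=77 f(13,11)=13 f(13,13)=1
t=14: f(14,0)=1430 f(14,2)=2002 f(14,4)=1638 f(14,6)=910 f(14,8)=350 f(14,10)=90 f(14,12)=14 f(14,14)=1
t=15: f(15,-1)=1430 f(15,1)=3432 f(15,3)=3640 f(15,5)=2548 f(15,7)=1260 f(15,9)=440 f(15,11)=104 f(15,13)=15 f(15,15)=1
t=16: f(16,0)=4862 f(16,2)=7072 f(16,4)=6188 f(16,6)=3808 f(16,8)=1700 f(16,10)=544 f(16,12)=119 f(16,14)=16 f(16,16)=1
t=17: f(17,-1)=4862 f(17,1)=11934 f(17,3)=13260 f(17,5)=9996 f(17,7)=5508 f(17,9)=2244 f(17,11)=663 f(17,13)=135 f(17,15)=17 f(17,17)=1
t=18: f(18,0)=16796 f(18,2)=25194 f(18,4)=23256 f(18,6)=15504 f(18,8)=7752 f(18,10)=2907 f(18,12)=798 f(18,14)=152 f(18,16)=18 f(18,18)=1
t=19: f(19,-1)=16796 f(19,1)=41990 f(19,3)=48450 f(19,5)=38760 f(19,7)=23256 f(19,9)=10659 f(19,11)=3705 f(19,13)=950 f(19,15)=170 f(19,17)=19 f(19,19)=1
t=20: f(20,0)=58786 f(20,2)=90440 f(20,4)=87210 f(20,6)=62016 f(20,8)=33915 f(20,10)=14364 f(20,12)=4655 f(20,14)=1120 f(20,16)=189 f(20,18)=20 f(20,20)=1
Σ_s f(20,s) = 352716
P = 352716/1048576 = 88179/262144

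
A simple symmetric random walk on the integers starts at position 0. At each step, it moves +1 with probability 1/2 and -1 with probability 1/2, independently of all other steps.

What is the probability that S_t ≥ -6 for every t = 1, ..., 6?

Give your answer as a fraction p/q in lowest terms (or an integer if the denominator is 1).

Let f(t,s) = #length-t paths at position s with S_1..S_t all ≥ -6.
f(t,s) = f(t-1,s-1) + f(t-1,s+1) for s ≥ -6; f(t,s) = 0 for s < -6.
t=0: f(0,0)=1
t=1: f(1,-1)=1 f(1,1)=1
t=2: f(2,-2)=1 f(2,0)=2 f(2,2)=1
t=3: f(3,-3)=1 f(3,-1)=3 f(3,1)=3 f(3,3)=1
t=4: f(4,-4)=1 f(4,-2)=4 f(4,0)=6 f(4,2)=4 f(4,4)=1
t=5: f(5,-5)=1 f(5,-3)=5 f(5,-1)=10 f(5,1)=10 f(5,3)=5 f(5,5)=1
t=6: f(6,-6)=1 f(6,-4)=6 f(6,-2)=15 f(6,0)=20 f(6,2)=15 f(6,4)=6 f(6,6)=1
Σ_s f(6,s) = 64
P = 64/64 = 1

Answer: 1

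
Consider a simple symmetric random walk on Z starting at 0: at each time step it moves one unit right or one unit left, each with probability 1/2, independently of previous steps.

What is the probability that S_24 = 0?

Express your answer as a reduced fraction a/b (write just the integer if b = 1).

Answer: 676039/4194304

Derivation:
To return to 0 after 24 steps: need exactly 12 steps of +1 and 12 of -1.
Favorable paths: C(24,12) = 2704156
Total paths: 2^24 = 16777216
P = 2704156/16777216 = 676039/4194304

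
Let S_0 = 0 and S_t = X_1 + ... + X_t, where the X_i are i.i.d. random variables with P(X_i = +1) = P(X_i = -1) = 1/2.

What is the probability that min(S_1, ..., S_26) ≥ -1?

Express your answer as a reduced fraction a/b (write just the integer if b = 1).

Let f(t,s) = #length-t paths at position s with S_1..S_t all ≥ -1.
f(t,s) = f(t-1,s-1) + f(t-1,s+1) for s ≥ -1; f(t,s) = 0 for s < -1.
t=0: f(0,0)=1
t=1: f(1,-1)=1 f(1,1)=1
t=2: f(2,0)=2 f(2,2)=1
t=3: f(3,-1)=2 f(3,1)=3 f(3,3)=1
t=4: f(4,0)=5 f(4,2)=4 f(4,4)=1
t=5: f(5,-1)=5 f(5,1)=9 f(5,3)=5 f(5,5)=1
t=6: f(6,0)=14 f(6,2)=14 f(6,4)=6 f(6,6)=1
t=7: f(7,-1)=14 f(7,1)=28 f(7,3)=20 f(7,5)=7 f(7,7)=1
t=8: f(8,0)=42 f(8,2)=48 f(8,4)=27 f(8,6)=8 f(8,8)=1
t=9: f(9,-1)=42 f(9,1)=90 f(9,3)=75 f(9,5)=35 f(9,7)=9 f(9,9)=1
t=10: f(10,0)=132 f(10,2)=165 f(10,4)=110 f(10,6)=44 f(10,8)=10 f(10,10)=1
t=11: f(11,-1)=132 f(11,1)=297 f(11,3)=275 f(11,5)=154 f(11,7)=54 f(11,9)=11 f(11,11)=1
t=12: f(12,0)=429 f(12,2)=572 f(12,4)=429 f(12,6)=208 f(12,8)=65 f(12,10)=12 f(12,12)=1
t=13: f(13,-1)=429 f(13,1)=1001 f(13,3)=1001 f(13,5)=637 f(13,7)=273 f(13,9)=77 f(13,11)=13 f(13,13)=1
t=14: f(14,0)=1430 f(14,2)=2002 f(14,4)=1638 f(14,6)=910 f(14,8)=350 f(14,10)=90 f(14,12)=14 f(14,14)=1
t=15: f(15,-1)=1430 f(15,1)=3432 f(15,3)=3640 f(15,5)=2548 f(15,7)=1260 f(15,9)=440 f(15,11)=104 f(15,13)=15 f(15,15)=1
t=16: f(16,0)=4862 f(16,2)=7072 f(16,4)=6188 f(16,6)=3808 f(16,8)=1700 f(16,10)=544 f(16,12)=119 f(16,14)=16 f(16,16)=1
t=17: f(17,-1)=4862 f(17,1)=11934 f(17,3)=13260 f(17,5)=9996 f(17,7)=5508 f(17,9)=2244 f(17,11)=663 f(17,13)=135 f(17,15)=17 f(17,17)=1
t=18: f(18,0)=16796 f(18,2)=25194 f(18,4)=23256 f(18,6)=15504 f(18,8)=7752 f(18,10)=2907 f(18,12)=798 f(18,14)=152 f(18,16)=18 f(18,18)=1
t=19: f(19,-1)=16796 f(19,1)=41990 f(19,3)=48450 f(19,5)=38760 f(19,7)=23256 f(19,9)=10659 f(19,11)=3705 f(19,13)=950 f(19,15)=170 f(19,17)=19 f(19,19)=1
t=20: f(20,0)=58786 f(20,2)=90440 f(20,4)=87210 f(20,6)=62016 f(20,8)=33915 f(20,10)=14364 f(20,12)=4655 f(20,14)=1120 f(20,16)=189 f(20,18)=20 f(20,20)=1
t=21: f(21,-1)=58786 f(21,1)=149226 f(21,3)=177650 f(21,5)=149226 f(21,7)=95931 f(21,9)=48279 f(21,11)=19019 f(21,13)=5775 f(21,15)=1309 f(21,17)=209 f(21,19)=21 f(21,21)=1
t=22: f(22,0)=208012 f(22,2)=326876 f(22,4)=326876 f(22,6)=245157 f(22,8)=144210 f(22,10)=67298 f(22,12)=24794 f(22,14)=7084 f(22,16)=1518 f(22,18)=230 f(22,20)=22 f(22,22)=1
t=23: f(23,-1)=208012 f(23,1)=534888 f(23,3)=653752 f(23,5)=572033 f(23,7)=389367 f(23,9)=211508 f(23,11)=92092 f(23,13)=31878 f(23,15)=8602 f(23,17)=1748 f(23,19)=252 f(23,21)=23 f(23,23)=1
t=24: f(24,0)=742900 f(24,2)=1188640 f(24,4)=1225785 f(24,6)=961400 f(24,8)=600875 f(24,10)=303600 f(24,12)=123970 f(24,14)=40480 f(24,16)=10350 f(24,18)=2000 f(24,20)=275 f(24,22)=24 f(24,24)=1
t=25: f(25,-1)=742900 f(25,1)=1931540 f(25,3)=2414425 f(25,5)=2187185 f(25,7)=1562275 f(25,9)=904475 f(25,11)=427570 f(25,13)=164450 f(25,15)=50830 f(25,17)=12350 f(25,19)=2275 f(25,21)=299 f(25,23)=25 f(25,25)=1
t=26: f(26,0)=2674440 f(26,2)=4345965 f(26,4)=4601610 f(26,6)=3749460 f(26,8)=2466750 f(26,10)=1332045 f(26,12)=592020 f(26,14)=215280 f(26,16)=63180 f(26,18)=14625 f(26,20)=2574 f(26,22)=324 f(26,24)=26 f(26,26)=1
Σ_s f(26,s) = 20058300
P = 20058300/67108864 = 5014575/16777216

Answer: 5014575/16777216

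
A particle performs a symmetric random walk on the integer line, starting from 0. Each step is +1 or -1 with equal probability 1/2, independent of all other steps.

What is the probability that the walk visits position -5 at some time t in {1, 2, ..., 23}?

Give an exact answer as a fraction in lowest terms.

Count via complement. Let g(t,s) = #length-t paths at position s with S_1..S_t all ≠ -5.
g(t,s) = g(t-1,s-1) + g(t-1,s+1) for s ≠ -5; g(t,-5) = 0.
t=0: g(0,0)=1
t=1: g(1,-1)=1 g(1,1)=1
t=2: g(2,-2)=1 g(2,0)=2 g(2,2)=1
t=3: g(3,-3)=1 g(3,-1)=3 g(3,1)=3 g(3,3)=1
t=4: g(4,-4)=1 g(4,-2)=4 g(4,0)=6 g(4,2)=4 g(4,4)=1
t=5: g(5,-3)=5 g(5,-1)=10 g(5,1)=10 g(5,3)=5 g(5,5)=1
t=6: g(6,-4)=5 g(6,-2)=15 g(6,0)=20 g(6,2)=15 g(6,4)=6 g(6,6)=1
t=7: g(7,-3)=20 g(7,-1)=35 g(7,1)=35 g(7,3)=21 g(7,5)=7 g(7,7)=1
t=8: g(8,-4)=20 g(8,-2)=55 g(8,0)=70 g(8,2)=56 g(8,4)=28 g(8,6)=8 g(8,8)=1
t=9: g(9,-3)=75 g(9,-1)=125 g(9,1)=126 g(9,3)=84 g(9,5)=36 g(9,7)=9 g(9,9)=1
t=10: g(10,-4)=75 g(10,-2)=200 g(10,0)=251 g(10,2)=210 g(10,4)=120 g(10,6)=45 g(10,8)=10 g(10,10)=1
t=11: g(11,-3)=275 g(11,-1)=451 g(11,1)=461 g(11,3)=330 g(11,5)=165 g(11,7)=55 g(11,9)=11 g(11,11)=1
t=12: g(12,-4)=275 g(12,-2)=726 g(12,0)=912 g(12,2)=791 g(12,4)=495 g(12,6)=220 g(12,8)=66 g(12,10)=12 g(12,12)=1
t=13: g(13,-3)=1001 g(13,-1)=1638 g(13,1)=1703 g(13,3)=1286 g(13,5)=715 g(13,7)=286 g(13,9)=78 g(13,11)=13 g(13,13)=1
t=14: g(14,-4)=1001 g(14,-2)=2639 g(14,0)=3341 g(14,2)=2989 g(14,4)=2001 g(14,6)=1001 g(14,8)=364 g(14,10)=91 g(14,12)=14 g(14,14)=1
t=15: g(15,-3)=3640 g(15,-1)=5980 g(15,1)=6330 g(15,3)=4990 g(15,5)=3002 g(15,7)=1365 g(15,9)=455 g(15,11)=105 g(15,13)=15 g(15,15)=1
t=16: g(16,-4)=3640 g(16,-2)=9620 g(16,0)=12310 g(16,2)=11320 g(16,4)=7992 g(16,6)=4367 g(16,8)=1820 g(16,10)=560 g(16,12)=120 g(16,14)=16 g(16,16)=1
t=17: g(17,-3)=13260 g(17,-1)=21930 g(17,1)=23630 g(17,3)=19312 g(17,5)=12359 g(17,7)=6187 g(17,9)=2380 g(17,11)=680 g(17,13)=136 g(17,15)=17 g(17,17)=1
t=18: g(18,-4)=13260 g(18,-2)=35190 g(18,0)=45560 g(18,2)=42942 g(18,4)=31671 g(18,6)=18546 g(18,8)=8567 g(18,10)=3060 g(18,12)=816 g(18,14)=153 g(18,16)=18 g(18,18)=1
t=19: g(19,-3)=48450 g(19,-1)=80750 g(19,1)=88502 g(19,3)=74613 g(19,5)=50217 g(19,7)=27113 g(19,9)=11627 g(19,11)=3876 g(19,13)=969 g(19,15)=171 g(19,17)=19 g(19,19)=1
t=20: g(20,-4)=48450 g(20,-2)=129200 g(20,0)=169252 g(20,2)=163115 g(20,4)=124830 g(20,6)=77330 g(20,8)=38740 g(20,10)=15503 g(20,12)=4845 g(20,14)=1140 g(20,16)=190 g(20,18)=20 g(20,20)=1
t=21: g(21,-3)=177650 g(21,-1)=298452 g(21,1)=332367 g(21,3)=287945 g(21,5)=202160 g(21,7)=116070 g(21,9)=54243 g(21,11)=20348 g(21,13)=5985 g(21,15)=1330 g(21,17)=210 g(21,19)=21 g(21,21)=1
t=22: g(22,-4)=177650 g(22,-2)=476102 g(22,0)=630819 g(22,2)=620312 g(22,4)=490105 g(22,6)=318230 g(22,8)=170313 g(22,10)=74591 g(22,12)=26333 g(22,14)=7315 g(22,16)=1540 g(22,18)=231 g(22,20)=22 g(22,22)=1
t=23: g(23,-3)=653752 g(23,-1)=1106921 g(23,1)=1251131 g(23,3)=1110417 g(23,5)=808335 g(23,7)=488543 g(23,9)=244904 g(23,11)=100924 g(23,13)=33648 g(23,15)=8855 g(23,17)=1771 g(23,19)=253 g(23,21)=23 g(23,23)=1
Paths never hitting -5: Σ_s g(23,s) = 5809478
Paths hitting -5: 2^23 - 5809478 = 2579130
P = 2579130/8388608 = 1289565/4194304

Answer: 1289565/4194304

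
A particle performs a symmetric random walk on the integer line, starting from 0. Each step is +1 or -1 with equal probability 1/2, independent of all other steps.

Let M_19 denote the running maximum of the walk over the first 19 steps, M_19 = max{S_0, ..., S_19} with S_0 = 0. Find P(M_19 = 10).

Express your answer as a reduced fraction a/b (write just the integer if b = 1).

Answer: 969/131072

Derivation:
Let M_19 = max(S_0,...,S_19). Use the reflection principle: for j ≥ 1, #{paths with M_19 ≥ j} = #{S_19 ≥ j} + #{S_19 ≥ j+1}.
By reflection, #{M_19 ≥ 10} = #{S_19 ≥ 10} + #{S_19 ≥ 11} = 5036 + 5036 = 10072.
#{M_19 ≥ 11} = #{S_19 ≥ 11} + #{S_19 ≥ 12} = 5036 + 1160 = 6196.
#{M_19 = 10} = 10072 - 6196 = 3876.
P(M_19 = 10) = 3876/524288 = 969/131072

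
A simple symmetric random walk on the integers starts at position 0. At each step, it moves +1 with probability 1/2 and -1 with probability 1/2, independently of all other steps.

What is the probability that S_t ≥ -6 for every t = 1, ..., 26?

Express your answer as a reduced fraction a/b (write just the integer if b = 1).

Let f(t,s) = #length-t paths at position s with S_1..S_t all ≥ -6.
f(t,s) = f(t-1,s-1) + f(t-1,s+1) for s ≥ -6; f(t,s) = 0 for s < -6.
t=0: f(0,0)=1
t=1: f(1,-1)=1 f(1,1)=1
t=2: f(2,-2)=1 f(2,0)=2 f(2,2)=1
t=3: f(3,-3)=1 f(3,-1)=3 f(3,1)=3 f(3,3)=1
t=4: f(4,-4)=1 f(4,-2)=4 f(4,0)=6 f(4,2)=4 f(4,4)=1
t=5: f(5,-5)=1 f(5,-3)=5 f(5,-1)=10 f(5,1)=10 f(5,3)=5 f(5,5)=1
t=6: f(6,-6)=1 f(6,-4)=6 f(6,-2)=15 f(6,0)=20 f(6,2)=15 f(6,4)=6 f(6,6)=1
t=7: f(7,-5)=7 f(7,-3)=21 f(7,-1)=35 f(7,1)=35 f(7,3)=21 f(7,5)=7 f(7,7)=1
t=8: f(8,-6)=7 f(8,-4)=28 f(8,-2)=56 f(8,0)=70 f(8,2)=56 f(8,4)=28 f(8,6)=8 f(8,8)=1
t=9: f(9,-5)=35 f(9,-3)=84 f(9,-1)=126 f(9,1)=126 f(9,3)=84 f(9,5)=36 f(9,7)=9 f(9,9)=1
t=10: f(10,-6)=35 f(10,-4)=119 f(10,-2)=210 f(10,0)=252 f(10,2)=210 f(10,4)=120 f(10,6)=45 f(10,8)=10 f(10,10)=1
t=11: f(11,-5)=154 f(11,-3)=329 f(11,-1)=462 f(11,1)=462 f(11,3)=330 f(11,5)=165 f(11,7)=55 f(11,9)=11 f(11,11)=1
t=12: f(12,-6)=154 f(12,-4)=483 f(12,-2)=791 f(12,0)=924 f(12,2)=792 f(12,4)=495 f(12,6)=220 f(12,8)=66 f(12,10)=12 f(12,12)=1
t=13: f(13,-5)=637 f(13,-3)=1274 f(13,-1)=1715 f(13,1)=1716 f(13,3)=1287 f(13,5)=715 f(13,7)=286 f(13,9)=78 f(13,11)=13 f(13,13)=1
t=14: f(14,-6)=637 f(14,-4)=1911 f(14,-2)=2989 f(14,0)=3431 f(14,2)=3003 f(14,4)=2002 f(14,6)=1001 f(14,8)=364 f(14,10)=91 f(14,12)=14 f(14,14)=1
t=15: f(15,-5)=2548 f(15,-3)=4900 f(15,-1)=6420 f(15,1)=6434 f(15,3)=5005 f(15,5)=3003 f(15,7)=1365 f(15,9)=455 f(15,11)=105 f(15,13)=15 f(15,15)=1
t=16: f(16,-6)=2548 f(16,-4)=7448 f(16,-2)=11320 f(16,0)=12854 f(16,2)=11439 f(16,4)=8008 f(16,6)=4368 f(16,8)=1820 f(16,10)=560 f(16,12)=120 f(16,14)=16 f(16,16)=1
t=17: f(17,-5)=9996 f(17,-3)=18768 f(17,-1)=24174 f(17,1)=24293 f(17,3)=19447 f(17,5)=12376 f(17,7)=6188 f(17,9)=2380 f(17,11)=680 f(17,13)=136 f(17,15)=17 f(17,17)=1
t=18: f(18,-6)=9996 f(18,-4)=28764 f(18,-2)=42942 f(18,0)=48467 f(18,2)=43740 f(18,4)=31823 f(18,6)=18564 f(18,8)=8568 f(18,10)=3060 f(18,12)=816 f(18,14)=153 f(18,16)=18 f(18,18)=1
t=19: f(19,-5)=38760 f(19,-3)=71706 f(19,-1)=91409 f(19,1)=92207 f(19,3)=75563 f(19,5)=50387 f(19,7)=27132 f(19,9)=11628 f(19,11)=3876 f(19,13)=969 f(19,15)=171 f(19,17)=19 f(19,19)=1
t=20: f(20,-6)=38760 f(20,-4)=110466 f(20,-2)=163115 f(20,0)=183616 f(20,2)=167770 f(20,4)=125950 f(20,6)=77519 f(20,8)=38760 f(20,10)=15504 f(20,12)=4845 f(20,14)=1140 f(20,16)=190 f(20,18)=20 f(20,20)=1
t=21: f(21,-5)=149226 f(21,-3)=273581 f(21,-1)=346731 f(21,1)=351386 f(21,3)=293720 f(21,5)=203469 f(21,7)=116279 f(21,9)=54264 f(21,11)=20349 f(21,13)=5985 f(21,15)=1330 f(21,17)=210 f(21,19)=21 f(21,21)=1
t=22: f(22,-6)=149226 f(22,-4)=422807 f(22,-2)=620312 f(22,0)=698117 f(22,2)=645106 f(22,4)=497189 f(22,6)=319748 f(22,8)=170543 f(22,10)=74613 f(22,12)=26334 f(22,14)=7315 f(22,16)=1540 f(22,18)=231 f(22,20)=22 f(22,22)=1
t=23: f(23,-5)=572033 f(23,-3)=1043119 f(23,-1)=1318429 f(23,1)=1343223 f(23,3)=1142295 f(23,5)=816937 f(23,7)=490291 f(23,9)=245156 f(23,11)=100947 f(23,13)=33649 f(23,15)=8855 f(23,17)=1771 f(23,19)=253 f(23,21)=23 f(23,23)=1
t=24: f(24,-6)=572033 f(24,-4)=1615152 f(24,-2)=2361548 f(24,0)=2661652 f(24,2)=2485518 f(24,4)=1959232 f(24,6)=1307228 f(24,8)=735447 f(24,10)=346103 f(24,12)=134596 f(24,14)=42504 f(24,16)=10626 f(24,18)=2024 f(24,20)=276 f(24,22)=24 f(24,24)=1
t=25: f(25,-5)=2187185 f(25,-3)=3976700 f(25,-1)=5023200 f(25,1)=5147170 f(25,3)=4444750 f(25,5)=3266460 f(25,7)=2042675 f(25,9)=1081550 f(25,11)=480699 f(25,13)=177100 f(25,15)=53130 f(25,17)=12650 f(25,19)=2300 f(25,21)=300 f(25,23)=25 f(25,25)=1
t=26: f(26,-6)=2187185 f(26,-4)=6163885 f(26,-2)=8999900 f(26,0)=10170370 f(26,2)=9591920 f(26,4)=7711210 f(26,6)=5309135 f(26,8)=3124225 f(26,10)=1562249 f(26,12)=657799 f(26,14)=230230 f(26,16)=65780 f(26,18)=14950 f(26,20)=2600 f(26,22)=325 f(26,24)=26 f(26,26)=1
Σ_s f(26,s) = 55791790
P = 55791790/67108864 = 27895895/33554432

Answer: 27895895/33554432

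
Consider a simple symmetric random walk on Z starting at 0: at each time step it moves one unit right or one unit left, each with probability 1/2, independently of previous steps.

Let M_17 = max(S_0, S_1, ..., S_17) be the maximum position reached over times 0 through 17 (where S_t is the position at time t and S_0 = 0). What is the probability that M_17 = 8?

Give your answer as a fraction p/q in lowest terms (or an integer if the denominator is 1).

Answer: 595/32768

Derivation:
Let M_17 = max(S_0,...,S_17). Use the reflection principle: for j ≥ 1, #{paths with M_17 ≥ j} = #{S_17 ≥ j} + #{S_17 ≥ j+1}.
By reflection, #{M_17 ≥ 8} = #{S_17 ≥ 8} + #{S_17 ≥ 9} = 3214 + 3214 = 6428.
#{M_17 ≥ 9} = #{S_17 ≥ 9} + #{S_17 ≥ 10} = 3214 + 834 = 4048.
#{M_17 = 8} = 6428 - 4048 = 2380.
P(M_17 = 8) = 2380/131072 = 595/32768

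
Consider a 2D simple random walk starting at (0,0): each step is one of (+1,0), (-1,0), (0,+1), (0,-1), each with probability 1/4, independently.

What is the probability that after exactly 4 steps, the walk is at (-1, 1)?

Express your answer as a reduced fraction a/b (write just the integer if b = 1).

Let h be the number of horizontal steps (so 4-h are vertical). To end at (-1,1) need (h-1)/2 right-steps and ((4-h)+1)/2 up-steps.
Sum over h with 1 ≤ h ≤ 3, h ≡ 1 (mod 2), 4-h ≡ 1 (mod 2):
h=1: C(4,1)·C(1,0)·C(3,2) = 4·1·3 = 12
h=3: C(4,3)·C(3,1)·C(1,1) = 4·3·1 = 12
Total favorable: 24
Total paths: 4^4 = 256
P = 24/256 = 3/32

Answer: 3/32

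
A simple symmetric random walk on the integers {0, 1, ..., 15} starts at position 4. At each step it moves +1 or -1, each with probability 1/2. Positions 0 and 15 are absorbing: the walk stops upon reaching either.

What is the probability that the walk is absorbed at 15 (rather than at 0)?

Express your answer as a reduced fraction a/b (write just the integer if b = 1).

Symmetric walk (p = 1/2): the harmonic-function argument gives P(hit 15 before 0 | start at 4) = a/N.
P = 4/15 = 4/15

Answer: 4/15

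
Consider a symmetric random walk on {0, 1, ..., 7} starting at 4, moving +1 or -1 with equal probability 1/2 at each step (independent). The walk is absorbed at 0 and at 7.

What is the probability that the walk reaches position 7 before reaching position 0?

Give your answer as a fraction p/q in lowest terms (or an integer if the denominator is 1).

Answer: 4/7

Derivation:
Symmetric walk (p = 1/2): the harmonic-function argument gives P(hit 7 before 0 | start at 4) = a/N.
P = 4/7 = 4/7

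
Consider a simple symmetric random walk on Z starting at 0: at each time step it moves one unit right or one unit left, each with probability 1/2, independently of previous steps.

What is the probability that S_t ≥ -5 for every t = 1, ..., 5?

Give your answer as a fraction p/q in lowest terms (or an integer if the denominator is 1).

Let f(t,s) = #length-t paths at position s with S_1..S_t all ≥ -5.
f(t,s) = f(t-1,s-1) + f(t-1,s+1) for s ≥ -5; f(t,s) = 0 for s < -5.
t=0: f(0,0)=1
t=1: f(1,-1)=1 f(1,1)=1
t=2: f(2,-2)=1 f(2,0)=2 f(2,2)=1
t=3: f(3,-3)=1 f(3,-1)=3 f(3,1)=3 f(3,3)=1
t=4: f(4,-4)=1 f(4,-2)=4 f(4,0)=6 f(4,2)=4 f(4,4)=1
t=5: f(5,-5)=1 f(5,-3)=5 f(5,-1)=10 f(5,1)=10 f(5,3)=5 f(5,5)=1
Σ_s f(5,s) = 32
P = 32/32 = 1

Answer: 1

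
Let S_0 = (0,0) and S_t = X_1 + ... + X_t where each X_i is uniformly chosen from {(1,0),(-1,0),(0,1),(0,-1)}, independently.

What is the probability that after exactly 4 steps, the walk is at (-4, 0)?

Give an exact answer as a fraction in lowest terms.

Let h be the number of horizontal steps (so 4-h are vertical). To end at (-4,0) need (h-4)/2 right-steps and ((4-h)+0)/2 up-steps.
Sum over h with 4 ≤ h ≤ 4, h ≡ 0 (mod 2), 4-h ≡ 0 (mod 2):
h=4: C(4,4)·C(4,0)·C(0,0) = 1·1·1 = 1
Total favorable: 1
Total paths: 4^4 = 256
P = 1/256 = 1/256

Answer: 1/256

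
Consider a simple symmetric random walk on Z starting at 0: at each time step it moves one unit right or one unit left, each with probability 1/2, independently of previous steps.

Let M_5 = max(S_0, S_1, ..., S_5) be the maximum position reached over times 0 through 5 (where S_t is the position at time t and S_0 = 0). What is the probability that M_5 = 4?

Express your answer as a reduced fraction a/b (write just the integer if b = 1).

Answer: 1/32

Derivation:
Let M_5 = max(S_0,...,S_5). Use the reflection principle: for j ≥ 1, #{paths with M_5 ≥ j} = #{S_5 ≥ j} + #{S_5 ≥ j+1}.
By reflection, #{M_5 ≥ 4} = #{S_5 ≥ 4} + #{S_5 ≥ 5} = 1 + 1 = 2.
#{M_5 ≥ 5} = #{S_5 ≥ 5} + #{S_5 ≥ 6} = 1 + 0 = 1.
#{M_5 = 4} = 2 - 1 = 1.
P(M_5 = 4) = 1/32 = 1/32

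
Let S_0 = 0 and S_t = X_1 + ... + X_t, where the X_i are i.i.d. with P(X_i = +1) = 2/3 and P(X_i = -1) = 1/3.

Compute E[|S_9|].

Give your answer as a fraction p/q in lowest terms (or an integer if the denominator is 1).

S_9 takes values m ≡ 1 (mod 2) with |m| ≤ 9; P(S_9=m) = C(9,(9+m)/2) · (2/3)^((9+m)/2) · (1/3)^((9-m)/2).
Distribution: P(S=-9)=1/19683, P(S=-7)=2/2187, P(S=-5)=16/2187, P(S=-3)=224/6561, P(S=-1)=224/2187, P(S=1)=448/2187, P(S=3)=1792/6561, P(S=5)=512/2187, P(S=7)=256/2187, P(S=9)=512/19683
E[|S_9|] = Σ_m |m|·P(S_9=m) = 2549/729

Answer: 2549/729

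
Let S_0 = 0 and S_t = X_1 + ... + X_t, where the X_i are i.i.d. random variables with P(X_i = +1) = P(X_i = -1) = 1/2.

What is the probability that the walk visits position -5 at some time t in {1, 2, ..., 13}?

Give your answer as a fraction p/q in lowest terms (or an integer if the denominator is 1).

Answer: 1471/8192

Derivation:
Count via complement. Let g(t,s) = #length-t paths at position s with S_1..S_t all ≠ -5.
g(t,s) = g(t-1,s-1) + g(t-1,s+1) for s ≠ -5; g(t,-5) = 0.
t=0: g(0,0)=1
t=1: g(1,-1)=1 g(1,1)=1
t=2: g(2,-2)=1 g(2,0)=2 g(2,2)=1
t=3: g(3,-3)=1 g(3,-1)=3 g(3,1)=3 g(3,3)=1
t=4: g(4,-4)=1 g(4,-2)=4 g(4,0)=6 g(4,2)=4 g(4,4)=1
t=5: g(5,-3)=5 g(5,-1)=10 g(5,1)=10 g(5,3)=5 g(5,5)=1
t=6: g(6,-4)=5 g(6,-2)=15 g(6,0)=20 g(6,2)=15 g(6,4)=6 g(6,6)=1
t=7: g(7,-3)=20 g(7,-1)=35 g(7,1)=35 g(7,3)=21 g(7,5)=7 g(7,7)=1
t=8: g(8,-4)=20 g(8,-2)=55 g(8,0)=70 g(8,2)=56 g(8,4)=28 g(8,6)=8 g(8,8)=1
t=9: g(9,-3)=75 g(9,-1)=125 g(9,1)=126 g(9,3)=84 g(9,5)=36 g(9,7)=9 g(9,9)=1
t=10: g(10,-4)=75 g(10,-2)=200 g(10,0)=251 g(10,2)=210 g(10,4)=120 g(10,6)=45 g(10,8)=10 g(10,10)=1
t=11: g(11,-3)=275 g(11,-1)=451 g(11,1)=461 g(11,3)=330 g(11,5)=165 g(11,7)=55 g(11,9)=11 g(11,11)=1
t=12: g(12,-4)=275 g(12,-2)=726 g(12,0)=912 g(12,2)=791 g(12,4)=495 g(12,6)=220 g(12,8)=66 g(12,10)=12 g(12,12)=1
t=13: g(13,-3)=1001 g(13,-1)=1638 g(13,1)=1703 g(13,3)=1286 g(13,5)=715 g(13,7)=286 g(13,9)=78 g(13,11)=13 g(13,13)=1
Paths never hitting -5: Σ_s g(13,s) = 6721
Paths hitting -5: 2^13 - 6721 = 1471
P = 1471/8192 = 1471/8192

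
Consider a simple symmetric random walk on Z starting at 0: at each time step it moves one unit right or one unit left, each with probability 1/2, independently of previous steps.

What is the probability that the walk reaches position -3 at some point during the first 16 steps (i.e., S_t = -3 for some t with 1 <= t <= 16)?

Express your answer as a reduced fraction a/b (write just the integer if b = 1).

Answer: 14893/32768

Derivation:
Count via complement. Let g(t,s) = #length-t paths at position s with S_1..S_t all ≠ -3.
g(t,s) = g(t-1,s-1) + g(t-1,s+1) for s ≠ -3; g(t,-3) = 0.
t=0: g(0,0)=1
t=1: g(1,-1)=1 g(1,1)=1
t=2: g(2,-2)=1 g(2,0)=2 g(2,2)=1
t=3: g(3,-1)=3 g(3,1)=3 g(3,3)=1
t=4: g(4,-2)=3 g(4,0)=6 g(4,2)=4 g(4,4)=1
t=5: g(5,-1)=9 g(5,1)=10 g(5,3)=5 g(5,5)=1
t=6: g(6,-2)=9 g(6,0)=19 g(6,2)=15 g(6,4)=6 g(6,6)=1
t=7: g(7,-1)=28 g(7,1)=34 g(7,3)=21 g(7,5)=7 g(7,7)=1
t=8: g(8,-2)=28 g(8,0)=62 g(8,2)=55 g(8,4)=28 g(8,6)=8 g(8,8)=1
t=9: g(9,-1)=90 g(9,1)=117 g(9,3)=83 g(9,5)=36 g(9,7)=9 g(9,9)=1
t=10: g(10,-2)=90 g(10,0)=207 g(10,2)=200 g(10,4)=119 g(10,6)=45 g(10,8)=10 g(10,10)=1
t=11: g(11,-1)=297 g(11,1)=407 g(11,3)=319 g(11,5)=164 g(11,7)=55 g(11,9)=11 g(11,11)=1
t=12: g(12,-2)=297 g(12,0)=704 g(12,2)=726 g(12,4)=483 g(12,6)=219 g(12,8)=66 g(12,10)=12 g(12,12)=1
t=13: g(13,-1)=1001 g(13,1)=1430 g(13,3)=1209 g(13,5)=702 g(13,7)=285 g(13,9)=78 g(13,11)=13 g(13,13)=1
t=14: g(14,-2)=1001 g(14,0)=2431 g(14,2)=2639 g(14,4)=1911 g(14,6)=987 g(14,8)=363 g(14,10)=91 g(14,12)=14 g(14,14)=1
t=15: g(15,-1)=3432 g(15,1)=5070 g(15,3)=4550 g(15,5)=2898 g(15,7)=1350 g(15,9)=454 g(15,11)=105 g(15,13)=15 g(15,15)=1
t=16: g(16,-2)=3432 g(16,0)=8502 g(16,2)=9620 g(16,4)=7448 g(16,6)=4248 g(16,8)=1804 g(16,10)=559 g(16,12)=120 g(16,14)=16 g(16,16)=1
Paths never hitting -3: Σ_s g(16,s) = 35750
Paths hitting -3: 2^16 - 35750 = 29786
P = 29786/65536 = 14893/32768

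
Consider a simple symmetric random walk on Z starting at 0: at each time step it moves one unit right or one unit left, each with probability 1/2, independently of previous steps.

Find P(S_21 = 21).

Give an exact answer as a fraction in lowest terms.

Answer: 1/2097152

Derivation:
To reach position 21 after 21 steps: need 21 steps of +1 and 0 of -1.
Favorable paths: C(21,21) = 1
Total paths: 2^21 = 2097152
P = 1/2097152 = 1/2097152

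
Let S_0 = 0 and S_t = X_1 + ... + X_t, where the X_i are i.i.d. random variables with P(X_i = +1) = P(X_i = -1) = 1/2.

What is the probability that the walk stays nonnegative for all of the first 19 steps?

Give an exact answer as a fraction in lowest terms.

Answer: 46189/262144

Derivation:
Let f(t,s) = #length-t paths at position s with S_1..S_t all ≥ 0.
f(t,s) = f(t-1,s-1) + f(t-1,s+1) for s ≥ 0; f(t,s) = 0 for s < 0.
t=0: f(0,0)=1
t=1: f(1,1)=1
t=2: f(2,0)=1 f(2,2)=1
t=3: f(3,1)=2 f(3,3)=1
t=4: f(4,0)=2 f(4,2)=3 f(4,4)=1
t=5: f(5,1)=5 f(5,3)=4 f(5,5)=1
t=6: f(6,0)=5 f(6,2)=9 f(6,4)=5 f(6,6)=1
t=7: f(7,1)=14 f(7,3)=14 f(7,5)=6 f(7,7)=1
t=8: f(8,0)=14 f(8,2)=28 f(8,4)=20 f(8,6)=7 f(8,8)=1
t=9: f(9,1)=42 f(9,3)=48 f(9,5)=27 f(9,7)=8 f(9,9)=1
t=10: f(10,0)=42 f(10,2)=90 f(10,4)=75 f(10,6)=35 f(10,8)=9 f(10,10)=1
t=11: f(11,1)=132 f(11,3)=165 f(11,5)=110 f(11,7)=44 f(11,9)=10 f(11,11)=1
t=12: f(12,0)=132 f(12,2)=297 f(12,4)=275 f(12,6)=154 f(12,8)=54 f(12,10)=11 f(12,12)=1
t=13: f(13,1)=429 f(13,3)=572 f(13,5)=429 f(13,7)=208 f(13,9)=65 f(13,11)=12 f(13,13)=1
t=14: f(14,0)=429 f(14,2)=1001 f(14,4)=1001 f(14,6)=637 f(14,8)=273 f(14,10)=77 f(14,12)=13 f(14,14)=1
t=15: f(15,1)=1430 f(15,3)=2002 f(15,5)=1638 f(15,7)=910 f(15,9)=350 f(15,11)=90 f(15,13)=14 f(15,15)=1
t=16: f(16,0)=1430 f(16,2)=3432 f(16,4)=3640 f(16,6)=2548 f(16,8)=1260 f(16,10)=440 f(16,12)=104 f(16,14)=15 f(16,16)=1
t=17: f(17,1)=4862 f(17,3)=7072 f(17,5)=6188 f(17,7)=3808 f(17,9)=1700 f(17,11)=544 f(17,13)=119 f(17,15)=16 f(17,17)=1
t=18: f(18,0)=4862 f(18,2)=11934 f(18,4)=13260 f(18,6)=9996 f(18,8)=5508 f(18,10)=2244 f(18,12)=663 f(18,14)=135 f(18,16)=17 f(18,18)=1
t=19: f(19,1)=16796 f(19,3)=25194 f(19,5)=23256 f(19,7)=15504 f(19,9)=7752 f(19,11)=2907 f(19,13)=798 f(19,15)=152 f(19,17)=18 f(19,19)=1
Σ_s f(19,s) = 92378
P = 92378/524288 = 46189/262144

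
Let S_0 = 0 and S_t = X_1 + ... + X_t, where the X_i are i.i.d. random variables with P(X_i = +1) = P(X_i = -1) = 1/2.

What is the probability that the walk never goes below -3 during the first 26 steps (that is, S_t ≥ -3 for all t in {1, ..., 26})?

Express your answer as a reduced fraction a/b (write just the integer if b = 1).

Let f(t,s) = #length-t paths at position s with S_1..S_t all ≥ -3.
f(t,s) = f(t-1,s-1) + f(t-1,s+1) for s ≥ -3; f(t,s) = 0 for s < -3.
t=0: f(0,0)=1
t=1: f(1,-1)=1 f(1,1)=1
t=2: f(2,-2)=1 f(2,0)=2 f(2,2)=1
t=3: f(3,-3)=1 f(3,-1)=3 f(3,1)=3 f(3,3)=1
t=4: f(4,-2)=4 f(4,0)=6 f(4,2)=4 f(4,4)=1
t=5: f(5,-3)=4 f(5,-1)=10 f(5,1)=10 f(5,3)=5 f(5,5)=1
t=6: f(6,-2)=14 f(6,0)=20 f(6,2)=15 f(6,4)=6 f(6,6)=1
t=7: f(7,-3)=14 f(7,-1)=34 f(7,1)=35 f(7,3)=21 f(7,5)=7 f(7,7)=1
t=8: f(8,-2)=48 f(8,0)=69 f(8,2)=56 f(8,4)=28 f(8,6)=8 f(8,8)=1
t=9: f(9,-3)=48 f(9,-1)=117 f(9,1)=125 f(9,3)=84 f(9,5)=36 f(9,7)=9 f(9,9)=1
t=10: f(10,-2)=165 f(10,0)=242 f(10,2)=209 f(10,4)=120 f(10,6)=45 f(10,8)=10 f(10,10)=1
t=11: f(11,-3)=165 f(11,-1)=407 f(11,1)=451 f(11,3)=329 f(11,5)=165 f(11,7)=55 f(11,9)=11 f(11,11)=1
t=12: f(12,-2)=572 f(12,0)=858 f(12,2)=780 f(12,4)=494 f(12,6)=220 f(12,8)=66 f(12,10)=12 f(12,12)=1
t=13: f(13,-3)=572 f(13,-1)=1430 f(13,1)=1638 f(13,3)=1274 f(13,5)=714 f(13,7)=286 f(13,9)=78 f(13,11)=13 f(13,13)=1
t=14: f(14,-2)=2002 f(14,0)=3068 f(14,2)=2912 f(14,4)=1988 f(14,6)=1000 f(14,8)=364 f(14,10)=91 f(14,12)=14 f(14,14)=1
t=15: f(15,-3)=2002 f(15,-1)=5070 f(15,1)=5980 f(15,3)=4900 f(15,5)=2988 f(15,7)=1364 f(15,9)=455 f(15,11)=105 f(15,13)=15 f(15,15)=1
t=16: f(16,-2)=7072 f(16,0)=11050 f(16,2)=10880 f(16,4)=7888 f(16,6)=4352 f(16,8)=1819 f(16,10)=560 f(16,12)=120 f(16,14)=16 f(16,16)=1
t=17: f(17,-3)=7072 f(17,-1)=18122 f(17,1)=21930 f(17,3)=18768 f(17,5)=12240 f(17,7)=6171 f(17,9)=2379 f(17,11)=680 f(17,13)=136 f(17,15)=17 f(17,17)=1
t=18: f(18,-2)=25194 f(18,0)=40052 f(18,2)=40698 f(18,4)=31008 f(18,6)=18411 f(18,8)=8550 f(18,10)=3059 f(18,12)=816 f(18,14)=153 f(18,16)=18 f(18,18)=1
t=19: f(19,-3)=25194 f(19,-1)=65246 f(19,1)=80750 f(19,3)=71706 f(19,5)=49419 f(19,7)=26961 f(19,9)=11609 f(19,11)=3875 f(19,13)=969 f(19,15)=171 f(19,17)=19 f(19,19)=1
t=20: f(20,-2)=90440 f(20,0)=145996 f(20,2)=152456 f(20,4)=121125 f(20,6)=76380 f(20,8)=38570 f(20,10)=15484 f(20,12)=4844 f(20,14)=1140 f(20,16)=190 f(20,18)=20 f(20,20)=1
t=21: f(21,-3)=90440 f(21,-1)=236436 f(21,1)=298452 f(21,3)=273581 f(21,5)=197505 f(21,7)=114950 f(21,9)=54054 f(21,11)=20328 f(21,13)=5984 f(21,15)=1330 f(21,17)=210 f(21,19)=21 f(21,21)=1
t=22: f(22,-2)=326876 f(22,0)=534888 f(22,2)=572033 f(22,4)=471086 f(22,6)=312455 f(22,8)=169004 f(22,10)=74382 f(22,12)=26312 f(22,14)=7314 f(22,16)=1540 f(22,18)=231 f(22,20)=22 f(22,22)=1
t=23: f(23,-3)=326876 f(23,-1)=861764 f(23,1)=1106921 f(23,3)=1043119 f(23,5)=783541 f(23,7)=481459 f(23,9)=243386 f(23,11)=100694 f(23,13)=33626 f(23,15)=8854 f(23,17)=1771 f(23,19)=253 f(23,21)=23 f(23,23)=1
t=24: f(24,-2)=1188640 f(24,0)=1968685 f(24,2)=2150040 f(24,4)=1826660 f(24,6)=1265000 f(24,8)=724845 f(24,10)=344080 f(24,12)=134320 f(24,14)=42480 f(24,16)=10625 f(24,18)=2024 f(24,20)=276 f(24,22)=24 f(24,24)=1
t=25: f(25,-3)=1188640 f(25,-1)=3157325 f(25,1)=4118725 f(25,3)=3976700 f(25,5)=3091660 f(25,7)=1989845 f(25,9)=1068925 f(25,11)=478400 f(25,13)=176800 f(25,15)=53105 f(25,17)=12649 f(25,19)=2300 f(25,21)=300 f(25,23)=25 f(25,25)=1
t=26: f(26,-2)=4345965 f(26,0)=7276050 f(26,2)=8095425 f(26,4)=7068360 f(26,6)=5081505 f(26,8)=3058770 f(26,10)=1547325 f(26,12)=655200 f(26,14)=229905 f(26,16)=65754 f(26,18)=14949 f(26,20)=2600 f(26,22)=325 f(26,24)=26 f(26,26)=1
Σ_s f(26,s) = 37442160
P = 37442160/67108864 = 2340135/4194304

Answer: 2340135/4194304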